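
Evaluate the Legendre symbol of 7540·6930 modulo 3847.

1

By multiplicativity, (7540·6930/3847) = (7540/3847)·(6930/3847).
First factor (7540/3847):
Reduce the numerator: 7540 ≡ 3693 (mod 3847), so (7540/3847) = (3693/3847).
3693 ≡ 1 (mod 4), so quadratic reciprocity gives (3693/3847) = (3847/3693). Reduce: 3847 ≡ 154 (mod 3693). Now have (154/3693).
Factor out 2: 154 = 2·77. Since 3693 ≡ 5 (mod 8), (2/3693) = -1. Now have -(77/3693).
77 ≡ 1 (mod 4), so quadratic reciprocity gives (77/3693) = (3693/77). Reduce: 3693 ≡ 74 (mod 77). Now have -(74/77).
Factor out 2: 74 = 2·37. Since 77 ≡ 5 (mod 8), (2/77) = -1. Now have (37/77).
37 ≡ 1 (mod 4), so quadratic reciprocity gives (37/77) = (77/37). Reduce: 77 ≡ 3 (mod 37). Now have (3/37).
37 ≡ 1 (mod 4), so quadratic reciprocity gives (3/37) = (37/3). Reduce: 37 ≡ 1 (mod 3). Now have (1/3).
(1/3) = 1. Collecting the sign factors: 1.
Second factor (6930/3847):
Reduce the numerator: 6930 ≡ 3083 (mod 3847), so (6930/3847) = (3083/3847).
Both 3083 ≡ 3 and 3847 ≡ 3 (mod 4), so reciprocity gives (3083/3847) = -(3847/3083). Reduce: 3847 ≡ 764 (mod 3083). Now have -(764/3083).
Factor out 2: 764 = 2^2·191. Since 3083 ≡ 3 (mod 8), (2/3083) = -1, and (2/3083)^2 = +1. Now have -(191/3083).
Both 191 ≡ 3 and 3083 ≡ 3 (mod 4), so reciprocity gives (191/3083) = -(3083/191). Reduce: 3083 ≡ 27 (mod 191). Now have (27/191).
Both 27 ≡ 3 and 191 ≡ 3 (mod 4), so reciprocity gives (27/191) = -(191/27). Reduce: 191 ≡ 2 (mod 27). Now have -(2/27).
Factor out 2: 2 = 2. Since 27 ≡ 3 (mod 8), (2/27) = -1. Now have (1/27).
(1/27) = 1. Collecting the sign factors: 1.
Product: (1)·(1) = 1.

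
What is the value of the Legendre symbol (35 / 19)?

1

Reduce the numerator: 35 ≡ 16 (mod 19), so (35 / 19) = (16 / 19).
Factor out 2: 16 = 2^4. Since 19 ≡ 3 (mod 8), (2 / 19) = -1, and (2 / 19)^4 = +1. Now have (1 / 19).
(1 / 19) = 1. Collecting the sign factors: 1.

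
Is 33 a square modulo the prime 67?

yes

33 ≡ 1 (mod 4), so quadratic reciprocity gives (33/67) = (67/33). Reduce: 67 ≡ 1 (mod 33). Now have (1/33).
(1/33) = 1. Collecting the sign factors: 1.
(33/67) = 1, and 67 is prime, so 33 is a quadratic residue mod 67.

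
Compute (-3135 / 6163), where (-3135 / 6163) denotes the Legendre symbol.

-1

Pull out -1: (-3135 / 6163) = (-1 / 6163)·(3135 / 6163). Since 6163 ≡ 3 (mod 4), (-1 / 6163) = -1. Now have -(3135 / 6163).
Both 3135 ≡ 3 and 6163 ≡ 3 (mod 4), so reciprocity gives (3135 / 6163) = -(6163 / 3135). Reduce: 6163 ≡ 3028 (mod 3135). Now have (3028 / 3135).
Factor out 2: 3028 = 2^2·757. Since 3135 ≡ 7 (mod 8), (2 / 3135) = +1, and (2 / 3135)^2 = +1. Now have (757 / 3135).
757 ≡ 1 (mod 4), so quadratic reciprocity gives (757 / 3135) = (3135 / 757). Reduce: 3135 ≡ 107 (mod 757). Now have (107 / 757).
757 ≡ 1 (mod 4), so quadratic reciprocity gives (107 / 757) = (757 / 107). Reduce: 757 ≡ 8 (mod 107). Now have (8 / 107).
Factor out 2: 8 = 2^3. Since 107 ≡ 3 (mod 8), (2 / 107) = -1, and (2 / 107)^3 = -1. Now have -(1 / 107).
(1 / 107) = 1. Collecting the sign factors: -1.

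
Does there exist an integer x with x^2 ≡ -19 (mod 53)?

Pull out -1: (-19/53) = (-1/53)·(19/53). Since 53 ≡ 1 (mod 4), (-1/53) = +1. Now have (19/53).
53 ≡ 1 (mod 4), so quadratic reciprocity gives (19/53) = (53/19). Reduce: 53 ≡ 15 (mod 19). Now have (15/19).
Both 15 ≡ 3 and 19 ≡ 3 (mod 4), so reciprocity gives (15/19) = -(19/15). Reduce: 19 ≡ 4 (mod 15). Now have -(4/15).
Factor out 2: 4 = 2^2. Since 15 ≡ 7 (mod 8), (2/15) = +1, and (2/15)^2 = +1. Now have -(1/15).
(1/15) = 1. Collecting the sign factors: -1.
The Legendre symbol is -1, so x^2 ≡ -19 (mod 53) has no solution.

no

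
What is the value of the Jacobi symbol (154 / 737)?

0

(154 / 737)
  = (77 / 737)    [737 ≡ 1 mod 8 ⇒ (2 / 737) = +1]
  = (737 / 77)    [QR: 77 ≡ 1 mod 4, sign kept]
  = (44 / 77)    [737 ≡ 44 mod 77]
  = (11 / 77)    [77 ≡ 5 mod 8 ⇒ (2 / 77)^2 = +1]
  = (77 / 11)    [QR: 77 ≡ 1 mod 4, sign kept]
  = (0 / 11)    [77 ≡ 0 mod 11]
  = 0    [numerator 0, gcd > 1]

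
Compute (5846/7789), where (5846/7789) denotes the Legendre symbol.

-1

(5846/7789)
  = -(2923/7789)    [7789 ≡ 5 mod 8 ⇒ (2/7789) = -1]
  = -(7789/2923)    [QR: 7789 ≡ 1 mod 4, sign kept]
  = -(1943/2923)    [7789 ≡ 1943 mod 2923]
  = (2923/1943)    [QR: both ≡ 3 mod 4, sign flips]
  = (980/1943)    [2923 ≡ 980 mod 1943]
  = (245/1943)    [1943 ≡ 7 mod 8 ⇒ (2/1943)^2 = +1]
  = (1943/245)    [QR: 245 ≡ 1 mod 4, sign kept]
  = (228/245)    [1943 ≡ 228 mod 245]
  = (57/245)    [245 ≡ 5 mod 8 ⇒ (2/245)^2 = +1]
  = (245/57)    [QR: 57 ≡ 1 mod 4, sign kept]
  = (17/57)    [245 ≡ 17 mod 57]
  = (57/17)    [QR: 17 ≡ 1 mod 4, sign kept]
  = (6/17)    [57 ≡ 6 mod 17]
  = (3/17)    [17 ≡ 1 mod 8 ⇒ (2/17) = +1]
  = (17/3)    [QR: 17 ≡ 1 mod 4, sign kept]
  = (2/3)    [17 ≡ 2 mod 3]
  = -(1/3)    [3 ≡ 3 mod 8 ⇒ (2/3) = -1]
  = -1    [(1/3) = 1]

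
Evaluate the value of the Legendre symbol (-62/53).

1

(-62/53)
  = (44/53)    [-62 ≡ 44 mod 53]
  = (11/53)    [53 ≡ 5 mod 8 ⇒ (2/53)^2 = +1]
  = (53/11)    [QR: 53 ≡ 1 mod 4, sign kept]
  = (9/11)    [53 ≡ 9 mod 11]
  = (11/9)    [QR: 9 ≡ 1 mod 4, sign kept]
  = (2/9)    [11 ≡ 2 mod 9]
  = (1/9)    [9 ≡ 1 mod 8 ⇒ (2/9) = +1]
  = 1    [(1/9) = 1]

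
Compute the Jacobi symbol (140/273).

Factor out 2: 140 = 2^2·35. Since 273 ≡ 1 (mod 8), (2/273) = +1, and (2/273)^2 = +1. Now have (35/273).
273 ≡ 1 (mod 4), so quadratic reciprocity gives (35/273) = (273/35). Reduce: 273 ≡ 28 (mod 35). Now have (28/35).
Factor out 2: 28 = 2^2·7. Since 35 ≡ 3 (mod 8), (2/35) = -1, and (2/35)^2 = +1. Now have (7/35).
Both 7 ≡ 3 and 35 ≡ 3 (mod 4), so reciprocity gives (7/35) = -(35/7). Reduce: 35 ≡ 0 (mod 7). Now have -(0/7).
The numerator is now 0 with denominator 7 > 1: the symbol is 0.

0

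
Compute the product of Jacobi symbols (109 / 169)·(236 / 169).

By multiplicativity, (109·236 / 169) = (109 / 169)·(236 / 169).
First factor (109 / 169):
109 ≡ 1 (mod 4), so quadratic reciprocity gives (109 / 169) = (169 / 109). Reduce: 169 ≡ 60 (mod 109). Now have (60 / 109).
Factor out 2: 60 = 2^2·15. Since 109 ≡ 5 (mod 8), (2 / 109) = -1, and (2 / 109)^2 = +1. Now have (15 / 109).
109 ≡ 1 (mod 4), so quadratic reciprocity gives (15 / 109) = (109 / 15). Reduce: 109 ≡ 4 (mod 15). Now have (4 / 15).
Factor out 2: 4 = 2^2. Since 15 ≡ 7 (mod 8), (2 / 15) = +1, and (2 / 15)^2 = +1. Now have (1 / 15).
(1 / 15) = 1. Collecting the sign factors: 1.
Second factor (236 / 169):
Reduce the numerator: 236 ≡ 67 (mod 169), so (236 / 169) = (67 / 169).
169 ≡ 1 (mod 4), so quadratic reciprocity gives (67 / 169) = (169 / 67). Reduce: 169 ≡ 35 (mod 67). Now have (35 / 67).
Both 35 ≡ 3 and 67 ≡ 3 (mod 4), so reciprocity gives (35 / 67) = -(67 / 35). Reduce: 67 ≡ 32 (mod 35). Now have -(32 / 35).
Factor out 2: 32 = 2^5. Since 35 ≡ 3 (mod 8), (2 / 35) = -1, and (2 / 35)^5 = -1. Now have (1 / 35).
(1 / 35) = 1. Collecting the sign factors: 1.
Product: (1)·(1) = 1.

1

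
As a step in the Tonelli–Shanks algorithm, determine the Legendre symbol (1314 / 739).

-1

(1314 / 739)
  = (575 / 739)    [1314 ≡ 575 mod 739]
  = -(739 / 575)    [QR: both ≡ 3 mod 4, sign flips]
  = -(164 / 575)    [739 ≡ 164 mod 575]
  = -(41 / 575)    [575 ≡ 7 mod 8 ⇒ (2 / 575)^2 = +1]
  = -(575 / 41)    [QR: 41 ≡ 1 mod 4, sign kept]
  = -(1 / 41)    [575 ≡ 1 mod 41]
  = -1    [(1 / 41) = 1]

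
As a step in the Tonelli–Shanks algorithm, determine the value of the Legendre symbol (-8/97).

1

Reduce the numerator: -8 ≡ 89 (mod 97), so (-8/97) = (89/97).
89 ≡ 1 (mod 4), so quadratic reciprocity gives (89/97) = (97/89). Reduce: 97 ≡ 8 (mod 89). Now have (8/89).
Factor out 2: 8 = 2^3. Since 89 ≡ 1 (mod 8), (2/89) = +1, and (2/89)^3 = +1. Now have (1/89).
(1/89) = 1. Collecting the sign factors: 1.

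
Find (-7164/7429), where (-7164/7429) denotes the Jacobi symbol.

1

Reduce the numerator: -7164 ≡ 265 (mod 7429), so (-7164/7429) = (265/7429).
265 ≡ 1 (mod 4), so quadratic reciprocity gives (265/7429) = (7429/265). Reduce: 7429 ≡ 9 (mod 265). Now have (9/265).
9 ≡ 1 (mod 4), so quadratic reciprocity gives (9/265) = (265/9). Reduce: 265 ≡ 4 (mod 9). Now have (4/9).
Factor out 2: 4 = 2^2. Since 9 ≡ 1 (mod 8), (2/9) = +1, and (2/9)^2 = +1. Now have (1/9).
(1/9) = 1. Collecting the sign factors: 1.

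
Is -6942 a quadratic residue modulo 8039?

no

(-6942/8039)
  = (1097/8039)    [-6942 ≡ 1097 mod 8039]
  = (8039/1097)    [QR: 1097 ≡ 1 mod 4, sign kept]
  = (360/1097)    [8039 ≡ 360 mod 1097]
  = (45/1097)    [1097 ≡ 1 mod 8 ⇒ (2/1097)^3 = +1]
  = (1097/45)    [QR: 45 ≡ 1 mod 4, sign kept]
  = (17/45)    [1097 ≡ 17 mod 45]
  = (45/17)    [QR: 17 ≡ 1 mod 4, sign kept]
  = (11/17)    [45 ≡ 11 mod 17]
  = (17/11)    [QR: 17 ≡ 1 mod 4, sign kept]
  = (6/11)    [17 ≡ 6 mod 11]
  = -(3/11)    [11 ≡ 3 mod 8 ⇒ (2/11) = -1]
  = (11/3)    [QR: both ≡ 3 mod 4, sign flips]
  = (2/3)    [11 ≡ 2 mod 3]
  = -(1/3)    [3 ≡ 3 mod 8 ⇒ (2/3) = -1]
  = -1    [(1/3) = 1]
(-6942/8039) = -1, and 8039 is prime, so -6942 is not a quadratic residue mod 8039.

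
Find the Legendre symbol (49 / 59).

(49 / 59)
  = (59 / 49)    [QR: 49 ≡ 1 mod 4, sign kept]
  = (10 / 49)    [59 ≡ 10 mod 49]
  = (5 / 49)    [49 ≡ 1 mod 8 ⇒ (2 / 49) = +1]
  = (49 / 5)    [QR: 5 ≡ 1 mod 4, sign kept]
  = (4 / 5)    [49 ≡ 4 mod 5]
  = (1 / 5)    [5 ≡ 5 mod 8 ⇒ (2 / 5)^2 = +1]
  = 1    [(1 / 5) = 1]

1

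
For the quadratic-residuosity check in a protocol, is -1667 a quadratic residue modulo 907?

no

(-1667/907)
  = -(1667/907)    [907 ≡ 3 mod 4 ⇒ (-1/907) = -1]
  = -(760/907)    [1667 ≡ 760 mod 907]
  = (95/907)    [907 ≡ 3 mod 8 ⇒ (2/907)^3 = -1]
  = -(907/95)    [QR: both ≡ 3 mod 4, sign flips]
  = -(52/95)    [907 ≡ 52 mod 95]
  = -(13/95)    [95 ≡ 7 mod 8 ⇒ (2/95)^2 = +1]
  = -(95/13)    [QR: 13 ≡ 1 mod 4, sign kept]
  = -(4/13)    [95 ≡ 4 mod 13]
  = -(1/13)    [13 ≡ 5 mod 8 ⇒ (2/13)^2 = +1]
  = -1    [(1/13) = 1]
The Legendre symbol is -1, so x^2 ≡ -1667 (mod 907) has no solution.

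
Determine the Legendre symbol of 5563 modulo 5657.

1

(5563/5657)
  = (5657/5563)    [QR: 5657 ≡ 1 mod 4, sign kept]
  = (94/5563)    [5657 ≡ 94 mod 5563]
  = -(47/5563)    [5563 ≡ 3 mod 8 ⇒ (2/5563) = -1]
  = (5563/47)    [QR: both ≡ 3 mod 4, sign flips]
  = (17/47)    [5563 ≡ 17 mod 47]
  = (47/17)    [QR: 17 ≡ 1 mod 4, sign kept]
  = (13/17)    [47 ≡ 13 mod 17]
  = (17/13)    [QR: 13 ≡ 1 mod 4, sign kept]
  = (4/13)    [17 ≡ 4 mod 13]
  = (1/13)    [13 ≡ 5 mod 8 ⇒ (2/13)^2 = +1]
  = 1    [(1/13) = 1]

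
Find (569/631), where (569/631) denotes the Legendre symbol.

(569/631)
  = (631/569)    [QR: 569 ≡ 1 mod 4, sign kept]
  = (62/569)    [631 ≡ 62 mod 569]
  = (31/569)    [569 ≡ 1 mod 8 ⇒ (2/569) = +1]
  = (569/31)    [QR: 569 ≡ 1 mod 4, sign kept]
  = (11/31)    [569 ≡ 11 mod 31]
  = -(31/11)    [QR: both ≡ 3 mod 4, sign flips]
  = -(9/11)    [31 ≡ 9 mod 11]
  = -(11/9)    [QR: 9 ≡ 1 mod 4, sign kept]
  = -(2/9)    [11 ≡ 2 mod 9]
  = -(1/9)    [9 ≡ 1 mod 8 ⇒ (2/9) = +1]
  = -1    [(1/9) = 1]

-1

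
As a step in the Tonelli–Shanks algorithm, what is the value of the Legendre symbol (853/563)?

-1

Reduce the numerator: 853 ≡ 290 (mod 563), so (853/563) = (290/563).
Factor out 2: 290 = 2·145. Since 563 ≡ 3 (mod 8), (2/563) = -1. Now have -(145/563).
145 ≡ 1 (mod 4), so quadratic reciprocity gives (145/563) = (563/145). Reduce: 563 ≡ 128 (mod 145). Now have -(128/145).
Factor out 2: 128 = 2^7. Since 145 ≡ 1 (mod 8), (2/145) = +1, and (2/145)^7 = +1. Now have -(1/145).
(1/145) = 1. Collecting the sign factors: -1.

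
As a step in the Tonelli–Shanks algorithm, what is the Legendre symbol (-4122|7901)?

1

Reduce the numerator: -4122 ≡ 3779 (mod 7901), so (-4122|7901) = (3779|7901).
7901 ≡ 1 (mod 4), so quadratic reciprocity gives (3779|7901) = (7901|3779). Reduce: 7901 ≡ 343 (mod 3779). Now have (343|3779).
Both 343 ≡ 3 and 3779 ≡ 3 (mod 4), so reciprocity gives (343|3779) = -(3779|343). Reduce: 3779 ≡ 6 (mod 343). Now have -(6|343).
Factor out 2: 6 = 2·3. Since 343 ≡ 7 (mod 8), (2|343) = +1. Now have -(3|343).
Both 3 ≡ 3 and 343 ≡ 3 (mod 4), so reciprocity gives (3|343) = -(343|3). Reduce: 343 ≡ 1 (mod 3). Now have (1|3).
(1|3) = 1. Collecting the sign factors: 1.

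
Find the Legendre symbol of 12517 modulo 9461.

Reduce the numerator: 12517 ≡ 3056 (mod 9461), so (12517 / 9461) = (3056 / 9461).
Factor out 2: 3056 = 2^4·191. Since 9461 ≡ 5 (mod 8), (2 / 9461) = -1, and (2 / 9461)^4 = +1. Now have (191 / 9461).
9461 ≡ 1 (mod 4), so quadratic reciprocity gives (191 / 9461) = (9461 / 191). Reduce: 9461 ≡ 102 (mod 191). Now have (102 / 191).
Factor out 2: 102 = 2·51. Since 191 ≡ 7 (mod 8), (2 / 191) = +1. Now have (51 / 191).
Both 51 ≡ 3 and 191 ≡ 3 (mod 4), so reciprocity gives (51 / 191) = -(191 / 51). Reduce: 191 ≡ 38 (mod 51). Now have -(38 / 51).
Factor out 2: 38 = 2·19. Since 51 ≡ 3 (mod 8), (2 / 51) = -1. Now have (19 / 51).
Both 19 ≡ 3 and 51 ≡ 3 (mod 4), so reciprocity gives (19 / 51) = -(51 / 19). Reduce: 51 ≡ 13 (mod 19). Now have -(13 / 19).
13 ≡ 1 (mod 4), so quadratic reciprocity gives (13 / 19) = (19 / 13). Reduce: 19 ≡ 6 (mod 13). Now have -(6 / 13).
Factor out 2: 6 = 2·3. Since 13 ≡ 5 (mod 8), (2 / 13) = -1. Now have (3 / 13).
13 ≡ 1 (mod 4), so quadratic reciprocity gives (3 / 13) = (13 / 3). Reduce: 13 ≡ 1 (mod 3). Now have (1 / 3).
(1 / 3) = 1. Collecting the sign factors: 1.

1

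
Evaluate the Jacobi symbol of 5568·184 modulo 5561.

-1

By multiplicativity, (5568·184/5561) = (5568/5561)·(184/5561).
First factor (5568/5561):
(5568/5561)
  = (7/5561)    [5568 ≡ 7 mod 5561]
  = (5561/7)    [QR: 5561 ≡ 1 mod 4, sign kept]
  = (3/7)    [5561 ≡ 3 mod 7]
  = -(7/3)    [QR: both ≡ 3 mod 4, sign flips]
  = -(1/3)    [7 ≡ 1 mod 3]
  = -1    [(1/3) = 1]
Second factor (184/5561):
(184/5561)
  = (23/5561)    [5561 ≡ 1 mod 8 ⇒ (2/5561)^3 = +1]
  = (5561/23)    [QR: 5561 ≡ 1 mod 4, sign kept]
  = (18/23)    [5561 ≡ 18 mod 23]
  = (9/23)    [23 ≡ 7 mod 8 ⇒ (2/23) = +1]
  = (23/9)    [QR: 9 ≡ 1 mod 4, sign kept]
  = (5/9)    [23 ≡ 5 mod 9]
  = (9/5)    [QR: 5 ≡ 1 mod 4, sign kept]
  = (4/5)    [9 ≡ 4 mod 5]
  = (1/5)    [5 ≡ 5 mod 8 ⇒ (2/5)^2 = +1]
  = 1    [(1/5) = 1]
Product: (-1)·(1) = -1.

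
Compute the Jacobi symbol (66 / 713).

Factor out 2: 66 = 2·33. Since 713 ≡ 1 (mod 8), (2 / 713) = +1. Now have (33 / 713).
33 ≡ 1 (mod 4), so quadratic reciprocity gives (33 / 713) = (713 / 33). Reduce: 713 ≡ 20 (mod 33). Now have (20 / 33).
Factor out 2: 20 = 2^2·5. Since 33 ≡ 1 (mod 8), (2 / 33) = +1, and (2 / 33)^2 = +1. Now have (5 / 33).
5 ≡ 1 (mod 4), so quadratic reciprocity gives (5 / 33) = (33 / 5). Reduce: 33 ≡ 3 (mod 5). Now have (3 / 5).
5 ≡ 1 (mod 4), so quadratic reciprocity gives (3 / 5) = (5 / 3). Reduce: 5 ≡ 2 (mod 3). Now have (2 / 3).
Factor out 2: 2 = 2. Since 3 ≡ 3 (mod 8), (2 / 3) = -1. Now have -(1 / 3).
(1 / 3) = 1. Collecting the sign factors: -1.

-1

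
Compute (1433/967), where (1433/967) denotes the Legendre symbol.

-1

(1433/967)
  = (466/967)    [1433 ≡ 466 mod 967]
  = (233/967)    [967 ≡ 7 mod 8 ⇒ (2/967) = +1]
  = (967/233)    [QR: 233 ≡ 1 mod 4, sign kept]
  = (35/233)    [967 ≡ 35 mod 233]
  = (233/35)    [QR: 233 ≡ 1 mod 4, sign kept]
  = (23/35)    [233 ≡ 23 mod 35]
  = -(35/23)    [QR: both ≡ 3 mod 4, sign flips]
  = -(12/23)    [35 ≡ 12 mod 23]
  = -(3/23)    [23 ≡ 7 mod 8 ⇒ (2/23)^2 = +1]
  = (23/3)    [QR: both ≡ 3 mod 4, sign flips]
  = (2/3)    [23 ≡ 2 mod 3]
  = -(1/3)    [3 ≡ 3 mod 8 ⇒ (2/3) = -1]
  = -1    [(1/3) = 1]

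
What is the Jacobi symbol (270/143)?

-1

(270/143)
  = (127/143)    [270 ≡ 127 mod 143]
  = -(143/127)    [QR: both ≡ 3 mod 4, sign flips]
  = -(16/127)    [143 ≡ 16 mod 127]
  = -(1/127)    [127 ≡ 7 mod 8 ⇒ (2/127)^4 = +1]
  = -1    [(1/127) = 1]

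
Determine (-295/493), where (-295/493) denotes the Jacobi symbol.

-1

Pull out -1: (-295/493) = (-1/493)·(295/493). Since 493 ≡ 1 (mod 4), (-1/493) = +1. Now have (295/493).
493 ≡ 1 (mod 4), so quadratic reciprocity gives (295/493) = (493/295). Reduce: 493 ≡ 198 (mod 295). Now have (198/295).
Factor out 2: 198 = 2·99. Since 295 ≡ 7 (mod 8), (2/295) = +1. Now have (99/295).
Both 99 ≡ 3 and 295 ≡ 3 (mod 4), so reciprocity gives (99/295) = -(295/99). Reduce: 295 ≡ 97 (mod 99). Now have -(97/99).
97 ≡ 1 (mod 4), so quadratic reciprocity gives (97/99) = (99/97). Reduce: 99 ≡ 2 (mod 97). Now have -(2/97).
Factor out 2: 2 = 2. Since 97 ≡ 1 (mod 8), (2/97) = +1. Now have -(1/97).
(1/97) = 1. Collecting the sign factors: -1.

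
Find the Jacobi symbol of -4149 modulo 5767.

(-4149 / 5767)
  = (1618 / 5767)    [-4149 ≡ 1618 mod 5767]
  = (809 / 5767)    [5767 ≡ 7 mod 8 ⇒ (2 / 5767) = +1]
  = (5767 / 809)    [QR: 809 ≡ 1 mod 4, sign kept]
  = (104 / 809)    [5767 ≡ 104 mod 809]
  = (13 / 809)    [809 ≡ 1 mod 8 ⇒ (2 / 809)^3 = +1]
  = (809 / 13)    [QR: 13 ≡ 1 mod 4, sign kept]
  = (3 / 13)    [809 ≡ 3 mod 13]
  = (13 / 3)    [QR: 13 ≡ 1 mod 4, sign kept]
  = (1 / 3)    [13 ≡ 1 mod 3]
  = 1    [(1 / 3) = 1]

1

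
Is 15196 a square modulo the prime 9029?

Reduce the numerator: 15196 ≡ 6167 (mod 9029), so (15196/9029) = (6167/9029).
9029 ≡ 1 (mod 4), so quadratic reciprocity gives (6167/9029) = (9029/6167). Reduce: 9029 ≡ 2862 (mod 6167). Now have (2862/6167).
Factor out 2: 2862 = 2·1431. Since 6167 ≡ 7 (mod 8), (2/6167) = +1. Now have (1431/6167).
Both 1431 ≡ 3 and 6167 ≡ 3 (mod 4), so reciprocity gives (1431/6167) = -(6167/1431). Reduce: 6167 ≡ 443 (mod 1431). Now have -(443/1431).
Both 443 ≡ 3 and 1431 ≡ 3 (mod 4), so reciprocity gives (443/1431) = -(1431/443). Reduce: 1431 ≡ 102 (mod 443). Now have (102/443).
Factor out 2: 102 = 2·51. Since 443 ≡ 3 (mod 8), (2/443) = -1. Now have -(51/443).
Both 51 ≡ 3 and 443 ≡ 3 (mod 4), so reciprocity gives (51/443) = -(443/51). Reduce: 443 ≡ 35 (mod 51). Now have (35/51).
Both 35 ≡ 3 and 51 ≡ 3 (mod 4), so reciprocity gives (35/51) = -(51/35). Reduce: 51 ≡ 16 (mod 35). Now have -(16/35).
Factor out 2: 16 = 2^4. Since 35 ≡ 3 (mod 8), (2/35) = -1, and (2/35)^4 = +1. Now have -(1/35).
(1/35) = 1. Collecting the sign factors: -1.
The Legendre symbol is -1, so x^2 ≡ 15196 (mod 9029) has no solution.

no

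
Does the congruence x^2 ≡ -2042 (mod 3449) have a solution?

Pull out -1: (-2042|3449) = (-1|3449)·(2042|3449). Since 3449 ≡ 1 (mod 4), (-1|3449) = +1. Now have (2042|3449).
Factor out 2: 2042 = 2·1021. Since 3449 ≡ 1 (mod 8), (2|3449) = +1. Now have (1021|3449).
1021 ≡ 1 (mod 4), so quadratic reciprocity gives (1021|3449) = (3449|1021). Reduce: 3449 ≡ 386 (mod 1021). Now have (386|1021).
Factor out 2: 386 = 2·193. Since 1021 ≡ 5 (mod 8), (2|1021) = -1. Now have -(193|1021).
193 ≡ 1 (mod 4), so quadratic reciprocity gives (193|1021) = (1021|193). Reduce: 1021 ≡ 56 (mod 193). Now have -(56|193).
Factor out 2: 56 = 2^3·7. Since 193 ≡ 1 (mod 8), (2|193) = +1, and (2|193)^3 = +1. Now have -(7|193).
193 ≡ 1 (mod 4), so quadratic reciprocity gives (7|193) = (193|7). Reduce: 193 ≡ 4 (mod 7). Now have -(4|7).
Factor out 2: 4 = 2^2. Since 7 ≡ 7 (mod 8), (2|7) = +1, and (2|7)^2 = +1. Now have -(1|7).
(1|7) = 1. Collecting the sign factors: -1.
(-2042|3449) = -1, and 3449 is prime, so -2042 is not a quadratic residue mod 3449.

no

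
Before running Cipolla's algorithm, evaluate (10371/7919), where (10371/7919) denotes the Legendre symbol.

-1

(10371/7919)
  = (2452/7919)    [10371 ≡ 2452 mod 7919]
  = (613/7919)    [7919 ≡ 7 mod 8 ⇒ (2/7919)^2 = +1]
  = (7919/613)    [QR: 613 ≡ 1 mod 4, sign kept]
  = (563/613)    [7919 ≡ 563 mod 613]
  = (613/563)    [QR: 613 ≡ 1 mod 4, sign kept]
  = (50/563)    [613 ≡ 50 mod 563]
  = -(25/563)    [563 ≡ 3 mod 8 ⇒ (2/563) = -1]
  = -(563/25)    [QR: 25 ≡ 1 mod 4, sign kept]
  = -(13/25)    [563 ≡ 13 mod 25]
  = -(25/13)    [QR: 13 ≡ 1 mod 4, sign kept]
  = -(12/13)    [25 ≡ 12 mod 13]
  = -(3/13)    [13 ≡ 5 mod 8 ⇒ (2/13)^2 = +1]
  = -(13/3)    [QR: 13 ≡ 1 mod 4, sign kept]
  = -(1/3)    [13 ≡ 1 mod 3]
  = -1    [(1/3) = 1]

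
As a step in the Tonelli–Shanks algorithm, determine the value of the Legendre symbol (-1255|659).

(-1255|659)
  = -(1255|659)    [659 ≡ 3 mod 4 ⇒ (-1|659) = -1]
  = -(596|659)    [1255 ≡ 596 mod 659]
  = -(149|659)    [659 ≡ 3 mod 8 ⇒ (2|659)^2 = +1]
  = -(659|149)    [QR: 149 ≡ 1 mod 4, sign kept]
  = -(63|149)    [659 ≡ 63 mod 149]
  = -(149|63)    [QR: 149 ≡ 1 mod 4, sign kept]
  = -(23|63)    [149 ≡ 23 mod 63]
  = (63|23)    [QR: both ≡ 3 mod 4, sign flips]
  = (17|23)    [63 ≡ 17 mod 23]
  = (23|17)    [QR: 17 ≡ 1 mod 4, sign kept]
  = (6|17)    [23 ≡ 6 mod 17]
  = (3|17)    [17 ≡ 1 mod 8 ⇒ (2|17) = +1]
  = (17|3)    [QR: 17 ≡ 1 mod 4, sign kept]
  = (2|3)    [17 ≡ 2 mod 3]
  = -(1|3)    [3 ≡ 3 mod 8 ⇒ (2|3) = -1]
  = -1    [(1|3) = 1]

-1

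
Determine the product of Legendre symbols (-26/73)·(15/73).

1

By multiplicativity, (-26·15/73) = (-26/73)·(15/73).
First factor (-26/73):
(-26/73)
  = (47/73)    [-26 ≡ 47 mod 73]
  = (73/47)    [QR: 73 ≡ 1 mod 4, sign kept]
  = (26/47)    [73 ≡ 26 mod 47]
  = (13/47)    [47 ≡ 7 mod 8 ⇒ (2/47) = +1]
  = (47/13)    [QR: 13 ≡ 1 mod 4, sign kept]
  = (8/13)    [47 ≡ 8 mod 13]
  = -(1/13)    [13 ≡ 5 mod 8 ⇒ (2/13)^3 = -1]
  = -1    [(1/13) = 1]
Second factor (15/73):
(15/73)
  = (73/15)    [QR: 73 ≡ 1 mod 4, sign kept]
  = (13/15)    [73 ≡ 13 mod 15]
  = (15/13)    [QR: 13 ≡ 1 mod 4, sign kept]
  = (2/13)    [15 ≡ 2 mod 13]
  = -(1/13)    [13 ≡ 5 mod 8 ⇒ (2/13) = -1]
  = -1    [(1/13) = 1]
Product: (-1)·(-1) = 1.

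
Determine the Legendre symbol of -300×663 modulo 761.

-1

By multiplicativity, (-300·663|761) = (-300|761)·(663|761).
First factor (-300|761):
Pull out -1: (-300|761) = (-1|761)·(300|761). Since 761 ≡ 1 (mod 4), (-1|761) = +1. Now have (300|761).
Factor out 2: 300 = 2^2·75. Since 761 ≡ 1 (mod 8), (2|761) = +1, and (2|761)^2 = +1. Now have (75|761).
761 ≡ 1 (mod 4), so quadratic reciprocity gives (75|761) = (761|75). Reduce: 761 ≡ 11 (mod 75). Now have (11|75).
Both 11 ≡ 3 and 75 ≡ 3 (mod 4), so reciprocity gives (11|75) = -(75|11). Reduce: 75 ≡ 9 (mod 11). Now have -(9|11).
9 ≡ 1 (mod 4), so quadratic reciprocity gives (9|11) = (11|9). Reduce: 11 ≡ 2 (mod 9). Now have -(2|9).
Factor out 2: 2 = 2. Since 9 ≡ 1 (mod 8), (2|9) = +1. Now have -(1|9).
(1|9) = 1. Collecting the sign factors: -1.
Second factor (663|761):
761 ≡ 1 (mod 4), so quadratic reciprocity gives (663|761) = (761|663). Reduce: 761 ≡ 98 (mod 663). Now have (98|663).
Factor out 2: 98 = 2·49. Since 663 ≡ 7 (mod 8), (2|663) = +1. Now have (49|663).
49 ≡ 1 (mod 4), so quadratic reciprocity gives (49|663) = (663|49). Reduce: 663 ≡ 26 (mod 49). Now have (26|49).
Factor out 2: 26 = 2·13. Since 49 ≡ 1 (mod 8), (2|49) = +1. Now have (13|49).
13 ≡ 1 (mod 4), so quadratic reciprocity gives (13|49) = (49|13). Reduce: 49 ≡ 10 (mod 13). Now have (10|13).
Factor out 2: 10 = 2·5. Since 13 ≡ 5 (mod 8), (2|13) = -1. Now have -(5|13).
5 ≡ 1 (mod 4), so quadratic reciprocity gives (5|13) = (13|5). Reduce: 13 ≡ 3 (mod 5). Now have -(3|5).
5 ≡ 1 (mod 4), so quadratic reciprocity gives (3|5) = (5|3). Reduce: 5 ≡ 2 (mod 3). Now have -(2|3).
Factor out 2: 2 = 2. Since 3 ≡ 3 (mod 8), (2|3) = -1. Now have (1|3).
(1|3) = 1. Collecting the sign factors: 1.
Product: (-1)·(1) = -1.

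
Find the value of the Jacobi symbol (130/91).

(130/91)
  = (39/91)    [130 ≡ 39 mod 91]
  = -(91/39)    [QR: both ≡ 3 mod 4, sign flips]
  = -(13/39)    [91 ≡ 13 mod 39]
  = -(39/13)    [QR: 13 ≡ 1 mod 4, sign kept]
  = -(0/13)    [39 ≡ 0 mod 13]
  = 0    [numerator 0, gcd > 1]

0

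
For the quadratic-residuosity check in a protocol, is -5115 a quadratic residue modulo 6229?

Reduce the numerator: -5115 ≡ 1114 (mod 6229), so (-5115|6229) = (1114|6229).
Factor out 2: 1114 = 2·557. Since 6229 ≡ 5 (mod 8), (2|6229) = -1. Now have -(557|6229).
557 ≡ 1 (mod 4), so quadratic reciprocity gives (557|6229) = (6229|557). Reduce: 6229 ≡ 102 (mod 557). Now have -(102|557).
Factor out 2: 102 = 2·51. Since 557 ≡ 5 (mod 8), (2|557) = -1. Now have (51|557).
557 ≡ 1 (mod 4), so quadratic reciprocity gives (51|557) = (557|51). Reduce: 557 ≡ 47 (mod 51). Now have (47|51).
Both 47 ≡ 3 and 51 ≡ 3 (mod 4), so reciprocity gives (47|51) = -(51|47). Reduce: 51 ≡ 4 (mod 47). Now have -(4|47).
Factor out 2: 4 = 2^2. Since 47 ≡ 7 (mod 8), (2|47) = +1, and (2|47)^2 = +1. Now have -(1|47).
(1|47) = 1. Collecting the sign factors: -1.
(-5115|6229) = -1, and 6229 is prime, so -5115 is not a quadratic residue mod 6229.

no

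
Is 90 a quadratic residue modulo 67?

yes

Reduce the numerator: 90 ≡ 23 (mod 67), so (90|67) = (23|67).
Both 23 ≡ 3 and 67 ≡ 3 (mod 4), so reciprocity gives (23|67) = -(67|23). Reduce: 67 ≡ 21 (mod 23). Now have -(21|23).
21 ≡ 1 (mod 4), so quadratic reciprocity gives (21|23) = (23|21). Reduce: 23 ≡ 2 (mod 21). Now have -(2|21).
Factor out 2: 2 = 2. Since 21 ≡ 5 (mod 8), (2|21) = -1. Now have (1|21).
(1|21) = 1. Collecting the sign factors: 1.
(90|67) = 1, and 67 is prime, so 90 is a quadratic residue mod 67.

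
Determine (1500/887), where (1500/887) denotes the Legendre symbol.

Reduce the numerator: 1500 ≡ 613 (mod 887), so (1500/887) = (613/887).
613 ≡ 1 (mod 4), so quadratic reciprocity gives (613/887) = (887/613). Reduce: 887 ≡ 274 (mod 613). Now have (274/613).
Factor out 2: 274 = 2·137. Since 613 ≡ 5 (mod 8), (2/613) = -1. Now have -(137/613).
137 ≡ 1 (mod 4), so quadratic reciprocity gives (137/613) = (613/137). Reduce: 613 ≡ 65 (mod 137). Now have -(65/137).
65 ≡ 1 (mod 4), so quadratic reciprocity gives (65/137) = (137/65). Reduce: 137 ≡ 7 (mod 65). Now have -(7/65).
65 ≡ 1 (mod 4), so quadratic reciprocity gives (7/65) = (65/7). Reduce: 65 ≡ 2 (mod 7). Now have -(2/7).
Factor out 2: 2 = 2. Since 7 ≡ 7 (mod 8), (2/7) = +1. Now have -(1/7).
(1/7) = 1. Collecting the sign factors: -1.

-1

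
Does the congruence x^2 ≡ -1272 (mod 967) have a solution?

yes

(-1272/967)
  = -(1272/967)    [967 ≡ 3 mod 4 ⇒ (-1/967) = -1]
  = -(305/967)    [1272 ≡ 305 mod 967]
  = -(967/305)    [QR: 305 ≡ 1 mod 4, sign kept]
  = -(52/305)    [967 ≡ 52 mod 305]
  = -(13/305)    [305 ≡ 1 mod 8 ⇒ (2/305)^2 = +1]
  = -(305/13)    [QR: 13 ≡ 1 mod 4, sign kept]
  = -(6/13)    [305 ≡ 6 mod 13]
  = (3/13)    [13 ≡ 5 mod 8 ⇒ (2/13) = -1]
  = (13/3)    [QR: 13 ≡ 1 mod 4, sign kept]
  = (1/3)    [13 ≡ 1 mod 3]
  = 1    [(1/3) = 1]
The Legendre symbol is 1, so x^2 ≡ -1272 (mod 967) has solution.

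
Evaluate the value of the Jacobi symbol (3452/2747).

1

Reduce the numerator: 3452 ≡ 705 (mod 2747), so (3452/2747) = (705/2747).
705 ≡ 1 (mod 4), so quadratic reciprocity gives (705/2747) = (2747/705). Reduce: 2747 ≡ 632 (mod 705). Now have (632/705).
Factor out 2: 632 = 2^3·79. Since 705 ≡ 1 (mod 8), (2/705) = +1, and (2/705)^3 = +1. Now have (79/705).
705 ≡ 1 (mod 4), so quadratic reciprocity gives (79/705) = (705/79). Reduce: 705 ≡ 73 (mod 79). Now have (73/79).
73 ≡ 1 (mod 4), so quadratic reciprocity gives (73/79) = (79/73). Reduce: 79 ≡ 6 (mod 73). Now have (6/73).
Factor out 2: 6 = 2·3. Since 73 ≡ 1 (mod 8), (2/73) = +1. Now have (3/73).
73 ≡ 1 (mod 4), so quadratic reciprocity gives (3/73) = (73/3). Reduce: 73 ≡ 1 (mod 3). Now have (1/3).
(1/3) = 1. Collecting the sign factors: 1.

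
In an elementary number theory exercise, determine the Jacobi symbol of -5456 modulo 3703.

1

Reduce the numerator: -5456 ≡ 1950 (mod 3703), so (-5456 / 3703) = (1950 / 3703).
Factor out 2: 1950 = 2·975. Since 3703 ≡ 7 (mod 8), (2 / 3703) = +1. Now have (975 / 3703).
Both 975 ≡ 3 and 3703 ≡ 3 (mod 4), so reciprocity gives (975 / 3703) = -(3703 / 975). Reduce: 3703 ≡ 778 (mod 975). Now have -(778 / 975).
Factor out 2: 778 = 2·389. Since 975 ≡ 7 (mod 8), (2 / 975) = +1. Now have -(389 / 975).
389 ≡ 1 (mod 4), so quadratic reciprocity gives (389 / 975) = (975 / 389). Reduce: 975 ≡ 197 (mod 389). Now have -(197 / 389).
197 ≡ 1 (mod 4), so quadratic reciprocity gives (197 / 389) = (389 / 197). Reduce: 389 ≡ 192 (mod 197). Now have -(192 / 197).
Factor out 2: 192 = 2^6·3. Since 197 ≡ 5 (mod 8), (2 / 197) = -1, and (2 / 197)^6 = +1. Now have -(3 / 197).
197 ≡ 1 (mod 4), so quadratic reciprocity gives (3 / 197) = (197 / 3). Reduce: 197 ≡ 2 (mod 3). Now have -(2 / 3).
Factor out 2: 2 = 2. Since 3 ≡ 3 (mod 8), (2 / 3) = -1. Now have (1 / 3).
(1 / 3) = 1. Collecting the sign factors: 1.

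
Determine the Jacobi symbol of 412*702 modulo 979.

-1

By multiplicativity, (412·702 / 979) = (412 / 979)·(702 / 979).
First factor (412 / 979):
Factor out 2: 412 = 2^2·103. Since 979 ≡ 3 (mod 8), (2 / 979) = -1, and (2 / 979)^2 = +1. Now have (103 / 979).
Both 103 ≡ 3 and 979 ≡ 3 (mod 4), so reciprocity gives (103 / 979) = -(979 / 103). Reduce: 979 ≡ 52 (mod 103). Now have -(52 / 103).
Factor out 2: 52 = 2^2·13. Since 103 ≡ 7 (mod 8), (2 / 103) = +1, and (2 / 103)^2 = +1. Now have -(13 / 103).
13 ≡ 1 (mod 4), so quadratic reciprocity gives (13 / 103) = (103 / 13). Reduce: 103 ≡ 12 (mod 13). Now have -(12 / 13).
Factor out 2: 12 = 2^2·3. Since 13 ≡ 5 (mod 8), (2 / 13) = -1, and (2 / 13)^2 = +1. Now have -(3 / 13).
13 ≡ 1 (mod 4), so quadratic reciprocity gives (3 / 13) = (13 / 3). Reduce: 13 ≡ 1 (mod 3). Now have -(1 / 3).
(1 / 3) = 1. Collecting the sign factors: -1.
Second factor (702 / 979):
Factor out 2: 702 = 2·351. Since 979 ≡ 3 (mod 8), (2 / 979) = -1. Now have -(351 / 979).
Both 351 ≡ 3 and 979 ≡ 3 (mod 4), so reciprocity gives (351 / 979) = -(979 / 351). Reduce: 979 ≡ 277 (mod 351). Now have (277 / 351).
277 ≡ 1 (mod 4), so quadratic reciprocity gives (277 / 351) = (351 / 277). Reduce: 351 ≡ 74 (mod 277). Now have (74 / 277).
Factor out 2: 74 = 2·37. Since 277 ≡ 5 (mod 8), (2 / 277) = -1. Now have -(37 / 277).
37 ≡ 1 (mod 4), so quadratic reciprocity gives (37 / 277) = (277 / 37). Reduce: 277 ≡ 18 (mod 37). Now have -(18 / 37).
Factor out 2: 18 = 2·9. Since 37 ≡ 5 (mod 8), (2 / 37) = -1. Now have (9 / 37).
9 ≡ 1 (mod 4), so quadratic reciprocity gives (9 / 37) = (37 / 9). Reduce: 37 ≡ 1 (mod 9). Now have (1 / 9).
(1 / 9) = 1. Collecting the sign factors: 1.
Product: (-1)·(1) = -1.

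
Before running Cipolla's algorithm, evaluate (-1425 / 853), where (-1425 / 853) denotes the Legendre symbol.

Pull out -1: (-1425 / 853) = (-1 / 853)·(1425 / 853). Since 853 ≡ 1 (mod 4), (-1 / 853) = +1. Now have (1425 / 853).
Reduce the numerator: 1425 ≡ 572 (mod 853), so (1425 / 853) = (572 / 853).
Factor out 2: 572 = 2^2·143. Since 853 ≡ 5 (mod 8), (2 / 853) = -1, and (2 / 853)^2 = +1. Now have (143 / 853).
853 ≡ 1 (mod 4), so quadratic reciprocity gives (143 / 853) = (853 / 143). Reduce: 853 ≡ 138 (mod 143). Now have (138 / 143).
Factor out 2: 138 = 2·69. Since 143 ≡ 7 (mod 8), (2 / 143) = +1. Now have (69 / 143).
69 ≡ 1 (mod 4), so quadratic reciprocity gives (69 / 143) = (143 / 69). Reduce: 143 ≡ 5 (mod 69). Now have (5 / 69).
5 ≡ 1 (mod 4), so quadratic reciprocity gives (5 / 69) = (69 / 5). Reduce: 69 ≡ 4 (mod 5). Now have (4 / 5).
Factor out 2: 4 = 2^2. Since 5 ≡ 5 (mod 8), (2 / 5) = -1, and (2 / 5)^2 = +1. Now have (1 / 5).
(1 / 5) = 1. Collecting the sign factors: 1.

1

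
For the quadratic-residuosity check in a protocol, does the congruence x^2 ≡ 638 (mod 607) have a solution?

(638/607)
  = (31/607)    [638 ≡ 31 mod 607]
  = -(607/31)    [QR: both ≡ 3 mod 4, sign flips]
  = -(18/31)    [607 ≡ 18 mod 31]
  = -(9/31)    [31 ≡ 7 mod 8 ⇒ (2/31) = +1]
  = -(31/9)    [QR: 9 ≡ 1 mod 4, sign kept]
  = -(4/9)    [31 ≡ 4 mod 9]
  = -(1/9)    [9 ≡ 1 mod 8 ⇒ (2/9)^2 = +1]
  = -1    [(1/9) = 1]
The Legendre symbol is -1, so x^2 ≡ 638 (mod 607) has no solution.

no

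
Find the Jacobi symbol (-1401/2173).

(-1401/2173)
  = (1401/2173)    [2173 ≡ 1 mod 4 ⇒ (-1/2173) = +1]
  = (2173/1401)    [QR: 1401 ≡ 1 mod 4, sign kept]
  = (772/1401)    [2173 ≡ 772 mod 1401]
  = (193/1401)    [1401 ≡ 1 mod 8 ⇒ (2/1401)^2 = +1]
  = (1401/193)    [QR: 193 ≡ 1 mod 4, sign kept]
  = (50/193)    [1401 ≡ 50 mod 193]
  = (25/193)    [193 ≡ 1 mod 8 ⇒ (2/193) = +1]
  = (193/25)    [QR: 25 ≡ 1 mod 4, sign kept]
  = (18/25)    [193 ≡ 18 mod 25]
  = (9/25)    [25 ≡ 1 mod 8 ⇒ (2/25) = +1]
  = (25/9)    [QR: 9 ≡ 1 mod 4, sign kept]
  = (7/9)    [25 ≡ 7 mod 9]
  = (9/7)    [QR: 9 ≡ 1 mod 4, sign kept]
  = (2/7)    [9 ≡ 2 mod 7]
  = (1/7)    [7 ≡ 7 mod 8 ⇒ (2/7) = +1]
  = 1    [(1/7) = 1]

1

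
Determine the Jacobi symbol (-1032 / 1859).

(-1032 / 1859)
  = -(1032 / 1859)    [1859 ≡ 3 mod 4 ⇒ (-1 / 1859) = -1]
  = (129 / 1859)    [1859 ≡ 3 mod 8 ⇒ (2 / 1859)^3 = -1]
  = (1859 / 129)    [QR: 129 ≡ 1 mod 4, sign kept]
  = (53 / 129)    [1859 ≡ 53 mod 129]
  = (129 / 53)    [QR: 53 ≡ 1 mod 4, sign kept]
  = (23 / 53)    [129 ≡ 23 mod 53]
  = (53 / 23)    [QR: 53 ≡ 1 mod 4, sign kept]
  = (7 / 23)    [53 ≡ 7 mod 23]
  = -(23 / 7)    [QR: both ≡ 3 mod 4, sign flips]
  = -(2 / 7)    [23 ≡ 2 mod 7]
  = -(1 / 7)    [7 ≡ 7 mod 8 ⇒ (2 / 7) = +1]
  = -1    [(1 / 7) = 1]

-1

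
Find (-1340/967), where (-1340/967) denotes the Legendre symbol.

(-1340/967)
  = -(1340/967)    [967 ≡ 3 mod 4 ⇒ (-1/967) = -1]
  = -(373/967)    [1340 ≡ 373 mod 967]
  = -(967/373)    [QR: 373 ≡ 1 mod 4, sign kept]
  = -(221/373)    [967 ≡ 221 mod 373]
  = -(373/221)    [QR: 221 ≡ 1 mod 4, sign kept]
  = -(152/221)    [373 ≡ 152 mod 221]
  = (19/221)    [221 ≡ 5 mod 8 ⇒ (2/221)^3 = -1]
  = (221/19)    [QR: 221 ≡ 1 mod 4, sign kept]
  = (12/19)    [221 ≡ 12 mod 19]
  = (3/19)    [19 ≡ 3 mod 8 ⇒ (2/19)^2 = +1]
  = -(19/3)    [QR: both ≡ 3 mod 4, sign flips]
  = -(1/3)    [19 ≡ 1 mod 3]
  = -1    [(1/3) = 1]

-1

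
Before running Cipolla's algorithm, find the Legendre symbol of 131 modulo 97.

-1

Reduce the numerator: 131 ≡ 34 (mod 97), so (131/97) = (34/97).
Factor out 2: 34 = 2·17. Since 97 ≡ 1 (mod 8), (2/97) = +1. Now have (17/97).
17 ≡ 1 (mod 4), so quadratic reciprocity gives (17/97) = (97/17). Reduce: 97 ≡ 12 (mod 17). Now have (12/17).
Factor out 2: 12 = 2^2·3. Since 17 ≡ 1 (mod 8), (2/17) = +1, and (2/17)^2 = +1. Now have (3/17).
17 ≡ 1 (mod 4), so quadratic reciprocity gives (3/17) = (17/3). Reduce: 17 ≡ 2 (mod 3). Now have (2/3).
Factor out 2: 2 = 2. Since 3 ≡ 3 (mod 8), (2/3) = -1. Now have -(1/3).
(1/3) = 1. Collecting the sign factors: -1.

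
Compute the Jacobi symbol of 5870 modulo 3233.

(5870/3233)
  = (2637/3233)    [5870 ≡ 2637 mod 3233]
  = (3233/2637)    [QR: 2637 ≡ 1 mod 4, sign kept]
  = (596/2637)    [3233 ≡ 596 mod 2637]
  = (149/2637)    [2637 ≡ 5 mod 8 ⇒ (2/2637)^2 = +1]
  = (2637/149)    [QR: 149 ≡ 1 mod 4, sign kept]
  = (104/149)    [2637 ≡ 104 mod 149]
  = -(13/149)    [149 ≡ 5 mod 8 ⇒ (2/149)^3 = -1]
  = -(149/13)    [QR: 13 ≡ 1 mod 4, sign kept]
  = -(6/13)    [149 ≡ 6 mod 13]
  = (3/13)    [13 ≡ 5 mod 8 ⇒ (2/13) = -1]
  = (13/3)    [QR: 13 ≡ 1 mod 4, sign kept]
  = (1/3)    [13 ≡ 1 mod 3]
  = 1    [(1/3) = 1]

1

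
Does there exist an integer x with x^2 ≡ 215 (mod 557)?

557 ≡ 1 (mod 4), so quadratic reciprocity gives (215/557) = (557/215). Reduce: 557 ≡ 127 (mod 215). Now have (127/215).
Both 127 ≡ 3 and 215 ≡ 3 (mod 4), so reciprocity gives (127/215) = -(215/127). Reduce: 215 ≡ 88 (mod 127). Now have -(88/127).
Factor out 2: 88 = 2^3·11. Since 127 ≡ 7 (mod 8), (2/127) = +1, and (2/127)^3 = +1. Now have -(11/127).
Both 11 ≡ 3 and 127 ≡ 3 (mod 4), so reciprocity gives (11/127) = -(127/11). Reduce: 127 ≡ 6 (mod 11). Now have (6/11).
Factor out 2: 6 = 2·3. Since 11 ≡ 3 (mod 8), (2/11) = -1. Now have -(3/11).
Both 3 ≡ 3 and 11 ≡ 3 (mod 4), so reciprocity gives (3/11) = -(11/3). Reduce: 11 ≡ 2 (mod 3). Now have (2/3).
Factor out 2: 2 = 2. Since 3 ≡ 3 (mod 8), (2/3) = -1. Now have -(1/3).
(1/3) = 1. Collecting the sign factors: -1.
(215/557) = -1, and 557 is prime, so 215 is not a quadratic residue mod 557.

no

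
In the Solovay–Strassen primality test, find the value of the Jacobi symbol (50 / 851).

Factor out 2: 50 = 2·25. Since 851 ≡ 3 (mod 8), (2 / 851) = -1. Now have -(25 / 851).
25 ≡ 1 (mod 4), so quadratic reciprocity gives (25 / 851) = (851 / 25). Reduce: 851 ≡ 1 (mod 25). Now have -(1 / 25).
(1 / 25) = 1. Collecting the sign factors: -1.

-1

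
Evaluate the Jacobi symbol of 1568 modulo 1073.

(1568/1073)
  = (495/1073)    [1568 ≡ 495 mod 1073]
  = (1073/495)    [QR: 1073 ≡ 1 mod 4, sign kept]
  = (83/495)    [1073 ≡ 83 mod 495]
  = -(495/83)    [QR: both ≡ 3 mod 4, sign flips]
  = -(80/83)    [495 ≡ 80 mod 83]
  = -(5/83)    [83 ≡ 3 mod 8 ⇒ (2/83)^4 = +1]
  = -(83/5)    [QR: 5 ≡ 1 mod 4, sign kept]
  = -(3/5)    [83 ≡ 3 mod 5]
  = -(5/3)    [QR: 5 ≡ 1 mod 4, sign kept]
  = -(2/3)    [5 ≡ 2 mod 3]
  = (1/3)    [3 ≡ 3 mod 8 ⇒ (2/3) = -1]
  = 1    [(1/3) = 1]

1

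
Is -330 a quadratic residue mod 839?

yes

(-330|839)
  = -(330|839)    [839 ≡ 3 mod 4 ⇒ (-1|839) = -1]
  = -(165|839)    [839 ≡ 7 mod 8 ⇒ (2|839) = +1]
  = -(839|165)    [QR: 165 ≡ 1 mod 4, sign kept]
  = -(14|165)    [839 ≡ 14 mod 165]
  = (7|165)    [165 ≡ 5 mod 8 ⇒ (2|165) = -1]
  = (165|7)    [QR: 165 ≡ 1 mod 4, sign kept]
  = (4|7)    [165 ≡ 4 mod 7]
  = (1|7)    [7 ≡ 7 mod 8 ⇒ (2|7)^2 = +1]
  = 1    [(1|7) = 1]
(-330|839) = 1, and 839 is prime, so -330 is a quadratic residue mod 839.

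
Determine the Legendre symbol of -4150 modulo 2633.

-1

Reduce the numerator: -4150 ≡ 1116 (mod 2633), so (-4150 / 2633) = (1116 / 2633).
Factor out 2: 1116 = 2^2·279. Since 2633 ≡ 1 (mod 8), (2 / 2633) = +1, and (2 / 2633)^2 = +1. Now have (279 / 2633).
2633 ≡ 1 (mod 4), so quadratic reciprocity gives (279 / 2633) = (2633 / 279). Reduce: 2633 ≡ 122 (mod 279). Now have (122 / 279).
Factor out 2: 122 = 2·61. Since 279 ≡ 7 (mod 8), (2 / 279) = +1. Now have (61 / 279).
61 ≡ 1 (mod 4), so quadratic reciprocity gives (61 / 279) = (279 / 61). Reduce: 279 ≡ 35 (mod 61). Now have (35 / 61).
61 ≡ 1 (mod 4), so quadratic reciprocity gives (35 / 61) = (61 / 35). Reduce: 61 ≡ 26 (mod 35). Now have (26 / 35).
Factor out 2: 26 = 2·13. Since 35 ≡ 3 (mod 8), (2 / 35) = -1. Now have -(13 / 35).
13 ≡ 1 (mod 4), so quadratic reciprocity gives (13 / 35) = (35 / 13). Reduce: 35 ≡ 9 (mod 13). Now have -(9 / 13).
9 ≡ 1 (mod 4), so quadratic reciprocity gives (9 / 13) = (13 / 9). Reduce: 13 ≡ 4 (mod 9). Now have -(4 / 9).
Factor out 2: 4 = 2^2. Since 9 ≡ 1 (mod 8), (2 / 9) = +1, and (2 / 9)^2 = +1. Now have -(1 / 9).
(1 / 9) = 1. Collecting the sign factors: -1.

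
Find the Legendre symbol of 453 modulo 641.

(453/641)
  = (641/453)    [QR: 453 ≡ 1 mod 4, sign kept]
  = (188/453)    [641 ≡ 188 mod 453]
  = (47/453)    [453 ≡ 5 mod 8 ⇒ (2/453)^2 = +1]
  = (453/47)    [QR: 453 ≡ 1 mod 4, sign kept]
  = (30/47)    [453 ≡ 30 mod 47]
  = (15/47)    [47 ≡ 7 mod 8 ⇒ (2/47) = +1]
  = -(47/15)    [QR: both ≡ 3 mod 4, sign flips]
  = -(2/15)    [47 ≡ 2 mod 15]
  = -(1/15)    [15 ≡ 7 mod 8 ⇒ (2/15) = +1]
  = -1    [(1/15) = 1]

-1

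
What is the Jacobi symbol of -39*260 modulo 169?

0

By multiplicativity, (-39·260/169) = (-39/169)·(260/169).
First factor (-39/169):
Reduce the numerator: -39 ≡ 130 (mod 169), so (-39/169) = (130/169).
Factor out 2: 130 = 2·65. Since 169 ≡ 1 (mod 8), (2/169) = +1. Now have (65/169).
65 ≡ 1 (mod 4), so quadratic reciprocity gives (65/169) = (169/65). Reduce: 169 ≡ 39 (mod 65). Now have (39/65).
65 ≡ 1 (mod 4), so quadratic reciprocity gives (39/65) = (65/39). Reduce: 65 ≡ 26 (mod 39). Now have (26/39).
Factor out 2: 26 = 2·13. Since 39 ≡ 7 (mod 8), (2/39) = +1. Now have (13/39).
13 ≡ 1 (mod 4), so quadratic reciprocity gives (13/39) = (39/13). Reduce: 39 ≡ 0 (mod 13). Now have (0/13).
The numerator is now 0 with denominator 13 > 1: the symbol is 0.
Second factor (260/169):
Reduce the numerator: 260 ≡ 91 (mod 169), so (260/169) = (91/169).
169 ≡ 1 (mod 4), so quadratic reciprocity gives (91/169) = (169/91). Reduce: 169 ≡ 78 (mod 91). Now have (78/91).
Factor out 2: 78 = 2·39. Since 91 ≡ 3 (mod 8), (2/91) = -1. Now have -(39/91).
Both 39 ≡ 3 and 91 ≡ 3 (mod 4), so reciprocity gives (39/91) = -(91/39). Reduce: 91 ≡ 13 (mod 39). Now have (13/39).
13 ≡ 1 (mod 4), so quadratic reciprocity gives (13/39) = (39/13). Reduce: 39 ≡ 0 (mod 13). Now have (0/13).
The numerator is now 0 with denominator 13 > 1: the symbol is 0.
Product: (0)·(0) = 0.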